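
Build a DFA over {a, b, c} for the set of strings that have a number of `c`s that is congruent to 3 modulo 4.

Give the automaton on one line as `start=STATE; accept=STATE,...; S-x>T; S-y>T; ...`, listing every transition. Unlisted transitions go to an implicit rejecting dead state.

start=q0; accept=q3; q0-a>q0; q0-b>q0; q0-c>q1; q1-a>q1; q1-b>q1; q1-c>q2; q2-a>q2; q2-b>q2; q2-c>q3; q3-a>q3; q3-b>q3; q3-c>q0

Keep the running count of `c`s modulo 4: each `c` advances along the cycle q0 → q1 → q2 → q3 → q0 while other symbols loop. Accept at q3.
        a   b   c  
>  q0   q0  q0  q1 
   q1   q1  q1  q2 
   q2   q2  q2  q3 
 * q3   q3  q3  q0 
(> = start, * = accepting)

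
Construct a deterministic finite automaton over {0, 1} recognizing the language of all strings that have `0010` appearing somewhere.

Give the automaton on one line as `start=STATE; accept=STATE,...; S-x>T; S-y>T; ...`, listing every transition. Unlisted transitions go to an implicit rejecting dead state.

start=q0; accept=q4; q0-0>q1; q0-1>q0; q1-0>q2; q1-1>q0; q2-0>q2; q2-1>q3; q3-0>q4; q3-1>q0; q4-0>q4; q4-1>q4

Track how much of `0010` has been matched so far: state q0 is no progress, q4 is the absorbing accept state reached once `0010` has occurred. Intermediate states record partial matches; on a mismatch, fall back to the longest reusable overlap.
5 states suffice.
        0   1  
>  q0   q1  q0 
   q1   q2  q0 
   q2   q2  q3 
   q3   q4  q0 
 * q4   q4  q4 
(> = start, * = accepting)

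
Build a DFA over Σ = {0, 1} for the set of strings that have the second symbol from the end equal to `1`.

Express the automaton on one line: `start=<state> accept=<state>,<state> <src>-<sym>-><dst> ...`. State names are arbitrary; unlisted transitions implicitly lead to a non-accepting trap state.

Because acceptance depends on a position counted from the end, the machine has to buffer the most recent 2 symbols. Make each state the string of the last up-to-2 symbols read; on input `x` shift the window left and append `x`. Accept when the buffered window has length 2 and begins with `1`.
With 7 states:
        0   1  
>  q0   q1  q2 
   q1   q3  q4 
   q2   q5  q6 
   q3   q3  q4 
   q4   q5  q6 
 * q5   q3  q4 
 * q6   q5  q6 
(> = start, * = accepting)

start=q0 accept=q5,q6 q0-0->q1 q0-1->q2 q1-0->q3 q1-1->q4 q2-0->q5 q2-1->q6 q3-0->q3 q3-1->q4 q4-0->q5 q4-1->q6 q5-0->q3 q5-1->q4 q6-0->q5 q6-1->q6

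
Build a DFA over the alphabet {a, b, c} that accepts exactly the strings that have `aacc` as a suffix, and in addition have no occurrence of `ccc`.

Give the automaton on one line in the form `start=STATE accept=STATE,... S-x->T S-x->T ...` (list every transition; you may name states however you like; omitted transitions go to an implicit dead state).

Handle the two conditions separately and then intersect. The first has 5 states tracking how much of the suffix `aacc` has currently been matched; the second has 4 states tracking partial matches of the forbidden pattern `ccc`. A product state is a pair (one from each), accepting exactly when both do.
A 12-state machine:
          a    b    c  
>  q0     q1   q0   q2 
   q1     q3   q0   q2 
   q2     q1   q0   q4 
   q3     q3   q0   q5 
   q4     q1   q0   q6 
   q5     q1   q0   q7 
   q6     q8   q6   q6 
 * q7     q1   q0   q6 
   q8     q9   q6   q6 
   q9     q9   q6  q10 
   q10    q8   q6  q11 
   q11    q8   q6   q6 
(> = start, * = accepting)

start=q0 accept=q7 q0-a->q1 q0-b->q0 q0-c->q2 q1-a->q3 q1-b->q0 q1-c->q2 q2-a->q1 q2-b->q0 q2-c->q4 q3-a->q3 q3-b->q0 q3-c->q5 q4-a->q1 q4-b->q0 q4-c->q6 q5-a->q1 q5-b->q0 q5-c->q7 q6-a->q8 q6-b->q6 q6-c->q6 q7-a->q1 q7-b->q0 q7-c->q6 q8-a->q9 q8-b->q6 q8-c->q6 q9-a->q9 q9-b->q6 q9-c->q10 q10-a->q8 q10-b->q6 q10-c->q11 q11-a->q8 q11-b->q6 q11-c->q6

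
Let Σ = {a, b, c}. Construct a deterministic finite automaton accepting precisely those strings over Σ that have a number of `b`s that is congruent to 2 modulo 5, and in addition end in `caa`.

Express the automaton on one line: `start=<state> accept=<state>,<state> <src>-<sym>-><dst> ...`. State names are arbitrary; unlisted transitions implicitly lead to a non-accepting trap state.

start=q0 accept=q7 q0-a->q0 q0-b->q1 q0-c->q0 q1-a->q1 q1-b->q2 q1-c->q1 q2-a->q2 q2-b->q3 q2-c->q4 q3-a->q3 q3-b->q5 q3-c->q3 q4-a->q6 q4-b->q3 q4-c->q4 q5-a->q5 q5-b->q0 q5-c->q5 q6-a->q7 q6-b->q3 q6-c->q4 q7-a->q2 q7-b->q3 q7-c->q4

Run two small machines in parallel and take their product. The first has 5 states tracking the count of `b`s modulo 5; the second has 4 states tracking how much of the suffix `caa` has currently been matched. A product state is a pair (one from each), accepting exactly when both do. After merging equivalent states the machine shrinks.
        a   b   c  
>  q0   q0  q1  q0 
   q1   q1  q2  q1 
   q2   q2  q3  q4 
   q3   q3  q5  q3 
   q4   q6  q3  q4 
   q5   q5  q0  q5 
   q6   q7  q3  q4 
 * q7   q2  q3  q4 
(> = start, * = accepting)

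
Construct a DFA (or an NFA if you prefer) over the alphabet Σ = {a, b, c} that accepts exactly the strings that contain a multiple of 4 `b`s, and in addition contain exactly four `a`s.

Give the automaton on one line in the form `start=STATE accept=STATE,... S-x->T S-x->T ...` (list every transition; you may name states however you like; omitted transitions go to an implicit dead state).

Build one automaton per condition and run them in lockstep. The first has 4 states tracking the count of `b`s modulo 4; the second has 6 states tracking the count of `a`s, saturating at 5. A product state is a pair (one from each), accepting exactly when both do.
A 24-state machine:
          a    b    c  
>  q0     q1   q2   q0 
   q1     q3   q4   q1 
   q2     q4   q5   q2 
   q3     q6   q7   q3 
   q4     q7   q8   q4 
   q5     q8   q9   q5 
   q6    q10  q11   q6 
   q7    q11  q12   q7 
   q8    q12  q13   q8 
   q9    q13   q0   q9 
 * q10   q14  q15  q10 
   q11   q15  q16  q11 
   q12   q16  q17  q12 
   q13   q17   q1  q13 
   q14   q14  q18  q14 
   q15   q18  q19  q15 
   q16   q19  q20  q16 
   q17   q20   q3  q17 
   q18   q18  q21  q18 
   q19   q21  q22  q19 
   q20   q22   q6  q20 
   q21   q21  q23  q21 
   q22   q23  q10  q22 
   q23   q23  q14  q23 
(> = start, * = accepting)

start=q0 accept=q10 q0-a->q1 q0-b->q2 q0-c->q0 q1-a->q3 q1-b->q4 q1-c->q1 q2-a->q4 q2-b->q5 q2-c->q2 q3-a->q6 q3-b->q7 q3-c->q3 q4-a->q7 q4-b->q8 q4-c->q4 q5-a->q8 q5-b->q9 q5-c->q5 q6-a->q10 q6-b->q11 q6-c->q6 q7-a->q11 q7-b->q12 q7-c->q7 q8-a->q12 q8-b->q13 q8-c->q8 q9-a->q13 q9-b->q0 q9-c->q9 q10-a->q14 q10-b->q15 q10-c->q10 q11-a->q15 q11-b->q16 q11-c->q11 q12-a->q16 q12-b->q17 q12-c->q12 q13-a->q17 q13-b->q1 q13-c->q13 q14-a->q14 q14-b->q18 q14-c->q14 q15-a->q18 q15-b->q19 q15-c->q15 q16-a->q19 q16-b->q20 q16-c->q16 q17-a->q20 q17-b->q3 q17-c->q17 q18-a->q18 q18-b->q21 q18-c->q18 q19-a->q21 q19-b->q22 q19-c->q19 q20-a->q22 q20-b->q6 q20-c->q20 q21-a->q21 q21-b->q23 q21-c->q21 q22-a->q23 q22-b->q10 q22-c->q22 q23-a->q23 q23-b->q14 q23-c->q23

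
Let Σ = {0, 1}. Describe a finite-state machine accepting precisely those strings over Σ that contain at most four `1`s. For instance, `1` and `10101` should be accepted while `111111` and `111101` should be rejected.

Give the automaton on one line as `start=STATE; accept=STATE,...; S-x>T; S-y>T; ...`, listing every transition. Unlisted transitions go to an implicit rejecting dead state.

Only the number of `1`s matters, and only up to 5. Make a chain A → B → C → D → E → F advanced by each `1` (with F absorbing); every other symbol self-loops. The accepting set is {A, B, C, D, E}.
       0  1 
>* A   A  B 
 * B   B  C 
 * C   C  D 
 * D   D  E 
 * E   E  F 
   F   F  F 
(> = start, * = accepting)

start=A; accept=A,B,C,D,E; A-0>A; A-1>B; B-0>B; B-1>C; C-0>C; C-1>D; D-0>D; D-1>E; E-0>E; E-1>F; F-0>F; F-1>F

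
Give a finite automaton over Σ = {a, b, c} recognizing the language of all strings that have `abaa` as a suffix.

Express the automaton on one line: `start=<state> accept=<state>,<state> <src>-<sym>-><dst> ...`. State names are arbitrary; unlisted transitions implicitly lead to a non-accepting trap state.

Let each state record the length of the longest suffix of the input read so far that is also a prefix of `abaa`. s1 means the last symbol is `a`; s2 means the last 2 symbols are `ab`; s3 means the last 3 symbols are `aba`; s4 means the last 4 symbols are `abaa`. Accept only at s4, where the string currently ends in `abaa`.
With 5 states:
        a   b   c  
>  s0   s1  s0  s0 
   s1   s1  s2  s0 
   s2   s3  s0  s0 
   s3   s4  s2  s0 
 * s4   s1  s2  s0 
(> = start, * = accepting)

start=s0 accept=s4 s0-a->s1 s0-b->s0 s0-c->s0 s1-a->s1 s1-b->s2 s1-c->s0 s2-a->s3 s2-b->s0 s2-c->s0 s3-a->s4 s3-b->s2 s3-c->s0 s4-a->s1 s4-b->s2 s4-c->s0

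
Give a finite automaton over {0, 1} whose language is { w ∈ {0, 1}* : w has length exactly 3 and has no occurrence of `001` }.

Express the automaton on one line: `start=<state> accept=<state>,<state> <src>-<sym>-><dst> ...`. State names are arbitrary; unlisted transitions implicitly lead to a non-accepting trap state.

start=A accept=F A-0->B A-1->C B-0->D B-1->E C-0->E C-1->E D-0->F D-1->G E-0->F E-1->F F-0->G F-1->G G-0->G G-1->G

Handle the two conditions separately and then intersect. The first has 5 states tracking the input length, saturating at 4; the second has 4 states tracking partial matches of the forbidden pattern `001`. A product state is a pair (one from each), accepting exactly when both do. Minimizing collapses redundant product states.
A 7-state machine:
       0  1 
>  A   B  C 
   B   D  E 
   C   E  E 
   D   F  G 
   E   F  F 
 * F   G  G 
   G   G  G 
(> = start, * = accepting)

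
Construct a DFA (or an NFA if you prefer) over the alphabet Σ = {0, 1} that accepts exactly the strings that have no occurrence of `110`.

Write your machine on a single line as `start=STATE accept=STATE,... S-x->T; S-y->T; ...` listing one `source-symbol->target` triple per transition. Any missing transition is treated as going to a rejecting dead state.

Track partial matches of the forbidden pattern `110`. State S3 is a dead state reached once `110` has occurred; every other state accepts. S0 means no part of `110` is currently matched.
4 states suffice.
        0   1  
>* S0   S0  S1 
 * S1   S0  S2 
 * S2   S3  S2 
   S3   S3  S3 
(> = start, * = accepting)

start=S0; accept=S0,S1,S2; S0-0->S0; S0-1->S1; S1-0->S0; S1-1->S2; S2-0->S3; S2-1->S2; S3-0->S3; S3-1->S3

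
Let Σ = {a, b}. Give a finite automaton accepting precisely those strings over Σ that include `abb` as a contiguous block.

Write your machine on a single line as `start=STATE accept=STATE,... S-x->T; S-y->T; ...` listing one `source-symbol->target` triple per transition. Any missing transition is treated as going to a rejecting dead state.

Track how much of `abb` has been matched so far: state q0 is no progress, q3 is the absorbing accept state reached once `abb` has occurred. Intermediate states record partial matches; on a mismatch, fall back to the longest reusable overlap.
4 states suffice.
        a   b  
>  q0   q1  q0 
   q1   q1  q2 
   q2   q1  q3 
 * q3   q3  q3 
(> = start, * = accepting)

start=q0; accept=q3; q0-a->q1; q0-b->q0; q1-a->q1; q1-b->q2; q2-a->q1; q2-b->q3; q3-a->q3; q3-b->q3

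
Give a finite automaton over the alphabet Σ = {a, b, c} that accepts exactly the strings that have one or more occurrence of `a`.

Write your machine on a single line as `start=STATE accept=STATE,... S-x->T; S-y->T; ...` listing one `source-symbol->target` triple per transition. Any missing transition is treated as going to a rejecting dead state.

Count `a`s, saturating at 2: state q0 means no `a` yet, q1 means one `a` seen, q2 means more than one. Each `a` increments (capped at q2); other symbols loop. Accept from {q1, q2}.
        a   b   c  
>  q0   q1  q0  q0 
 * q1   q2  q1  q1 
 * q2   q2  q2  q2 
(> = start, * = accepting)

start=q0; accept=q1,q2; q0-a->q1; q0-b->q0; q0-c->q0; q1-a->q2; q1-b->q1; q1-c->q1; q2-a->q2; q2-b->q2; q2-c->q2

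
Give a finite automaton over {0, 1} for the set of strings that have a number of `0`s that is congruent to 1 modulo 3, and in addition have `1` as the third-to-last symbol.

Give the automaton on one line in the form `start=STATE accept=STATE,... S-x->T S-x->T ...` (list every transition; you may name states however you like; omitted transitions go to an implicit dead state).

start=q0 accept=q9,q10,q12,q13 q0-0->q1 q0-1->q2 q1-0->q3 q1-1->q4 q2-0->q5 q2-1->q6 q3-0->q0 q3-1->q7 q4-0->q3 q4-1->q8 q5-0->q3 q5-1->q9 q6-0->q10 q6-1->q6 q7-0->q11 q7-1->q7 q8-0->q3 q8-1->q12 q9-0->q3 q9-1->q8 q10-0->q3 q10-1->q9 q11-0->q13 q11-1->q2 q12-0->q3 q12-1->q12 q13-0->q3 q13-1->q4

Handle the two conditions separately and then intersect. One (3 states) tracks the count of `0`s modulo 3; the other (15 states) tracks the last 3 symbols read. Each combined state is a pair, one component from each; accept when both components accept. Equivalent product states are then merged.
14 states suffice.
          0    1  
>  q0     q1   q2 
   q1     q3   q4 
   q2     q5   q6 
   q3     q0   q7 
   q4     q3   q8 
   q5     q3   q9 
   q6    q10   q6 
   q7    q11   q7 
   q8     q3  q12 
 * q9     q3   q8 
 * q10    q3   q9 
   q11   q13   q2 
 * q12    q3  q12 
 * q13    q3   q4 
(> = start, * = accepting)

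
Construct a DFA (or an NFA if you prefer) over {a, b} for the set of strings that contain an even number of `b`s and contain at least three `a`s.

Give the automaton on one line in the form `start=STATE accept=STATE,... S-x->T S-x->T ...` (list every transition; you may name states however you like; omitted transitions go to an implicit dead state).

start=q0 accept=q5 q0-a->q1 q0-b->q2 q1-a->q3 q1-b->q4 q2-a->q4 q2-b->q0 q3-a->q5 q3-b->q6 q4-a->q6 q4-b->q1 q5-a->q5 q5-b->q7 q6-a->q7 q6-b->q3 q7-a->q7 q7-b->q5

Build one automaton per condition and run them in lockstep. One (2 states) tracks the count of `b`s modulo 2; the other (5 states) tracks the count of `a`s, saturating at 4. Each combined state is a pair, one component from each; accept when both components accept. Equivalent product states are then merged.
8 states suffice.
        a   b  
>  q0   q1  q2 
   q1   q3  q4 
   q2   q4  q0 
   q3   q5  q6 
   q4   q6  q1 
 * q5   q5  q7 
   q6   q7  q3 
   q7   q7  q5 
(> = start, * = accepting)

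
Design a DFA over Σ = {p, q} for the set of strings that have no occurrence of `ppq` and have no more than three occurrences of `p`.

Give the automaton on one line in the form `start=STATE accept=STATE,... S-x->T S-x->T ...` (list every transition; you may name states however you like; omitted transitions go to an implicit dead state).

Run two small machines in parallel and take their product. One (4 states) tracks partial matches of the forbidden pattern `ppq`; the other (5 states) tracks the count of `p`s, saturating at 4. Each combined state is a pair, one component from each; accept when both components accept.
With 15 states:
       p  q 
>* A   B  A 
 * B   C  D 
 * C   E  F 
 * D   G  D 
 * E   H  I 
   F   I  F 
 * G   E  J 
   H   H  K 
   I   K  I 
 * J   L  J 
   K   K  K 
 * L   H  M 
 * M   N  M 
   N   H  O 
   O   N  O 
(> = start, * = accepting)

start=A accept=A,B,C,D,E,G,J,L,M A-p->B A-q->A B-p->C B-q->D C-p->E C-q->F D-p->G D-q->D E-p->H E-q->I F-p->I F-q->F G-p->E G-q->J H-p->H H-q->K I-p->K I-q->I J-p->L J-q->J K-p->K K-q->K L-p->H L-q->M M-p->N M-q->M N-p->H N-q->O O-p->N O-q->O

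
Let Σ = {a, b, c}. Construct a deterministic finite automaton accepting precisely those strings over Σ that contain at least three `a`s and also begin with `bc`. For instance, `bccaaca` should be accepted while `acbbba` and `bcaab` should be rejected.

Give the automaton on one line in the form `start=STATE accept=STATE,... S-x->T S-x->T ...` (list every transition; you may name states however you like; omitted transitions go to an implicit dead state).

Handle the two conditions separately and then intersect. One (5 states) tracks the count of `a`s, saturating at 4; the other (4 states) tracks whether the input so far still matches the prefix `bc`. Each combined state is a pair, one component from each; accept when both components accept. After merging equivalent states the machine shrinks.
        a   b   c  
>  s0   s1  s2  s1 
   s1   s1  s1  s1 
   s2   s1  s1  s3 
   s3   s4  s3  s3 
   s4   s5  s4  s4 
   s5   s6  s5  s5 
 * s6   s6  s6  s6 
(> = start, * = accepting)

start=s0 accept=s6 s0-a->s1 s0-b->s2 s0-c->s1 s1-a->s1 s1-b->s1 s1-c->s1 s2-a->s1 s2-b->s1 s2-c->s3 s3-a->s4 s3-b->s3 s3-c->s3 s4-a->s5 s4-b->s4 s4-c->s4 s5-a->s6 s5-b->s5 s5-c->s5 s6-a->s6 s6-b->s6 s6-c->s6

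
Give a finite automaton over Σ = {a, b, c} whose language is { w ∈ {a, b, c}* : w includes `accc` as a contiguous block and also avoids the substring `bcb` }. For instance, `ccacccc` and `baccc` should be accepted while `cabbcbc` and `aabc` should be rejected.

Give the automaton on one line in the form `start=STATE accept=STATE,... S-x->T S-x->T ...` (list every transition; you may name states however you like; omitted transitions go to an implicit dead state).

Build one automaton per condition and run them in lockstep. The first has 5 states tracking whether and how much of `accc` has been seen; the second has 4 states tracking partial matches of the forbidden pattern `bcb`. A product state is a pair (one from each), accepting exactly when both do. Equivalent product states are then merged.
With 10 states:
        a   b   c  
>  q0   q1  q2  q0 
   q1   q1  q2  q3 
   q2   q1  q2  q4 
   q3   q1  q2  q5 
   q4   q1  q6  q0 
   q5   q1  q2  q7 
   q6   q6  q6  q6 
 * q7   q7  q8  q7 
 * q8   q7  q8  q9 
 * q9   q7  q6  q7 
(> = start, * = accepting)

start=q0 accept=q7,q8,q9 q0-a->q1 q0-b->q2 q0-c->q0 q1-a->q1 q1-b->q2 q1-c->q3 q2-a->q1 q2-b->q2 q2-c->q4 q3-a->q1 q3-b->q2 q3-c->q5 q4-a->q1 q4-b->q6 q4-c->q0 q5-a->q1 q5-b->q2 q5-c->q7 q6-a->q6 q6-b->q6 q6-c->q6 q7-a->q7 q7-b->q8 q7-c->q7 q8-a->q7 q8-b->q8 q8-c->q9 q9-a->q7 q9-b->q6 q9-c->q7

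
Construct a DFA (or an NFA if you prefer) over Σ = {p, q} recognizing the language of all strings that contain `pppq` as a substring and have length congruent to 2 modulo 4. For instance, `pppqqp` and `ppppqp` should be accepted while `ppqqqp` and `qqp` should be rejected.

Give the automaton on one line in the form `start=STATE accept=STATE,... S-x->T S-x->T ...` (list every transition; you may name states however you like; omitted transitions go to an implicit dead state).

Build one automaton per condition and run them in lockstep. One (5 states) tracks whether and how much of `pppq` has been seen; the other (4 states) tracks the input length modulo 4. Each combined state is a pair, one component from each; accept when both components accept.
With 20 states:
          p    q  
>  s0     s1   s2 
   s1     s3   s4 
   s2     s5   s4 
   s3     s6   s7 
   s4     s8   s7 
   s5     s9   s7 
   s6    s10  s11 
   s7    s12   s0 
   s8    s13   s0 
   s9    s10   s0 
   s10   s14  s15 
   s11   s15  s15 
   s12   s16   s2 
   s13   s14   s2 
   s14   s17  s18 
   s15   s18  s18 
   s16   s17   s4 
   s17    s6  s19 
 * s18   s19  s19 
   s19   s11  s11 
(> = start, * = accepting)

start=s0 accept=s18 s0-p->s1 s0-q->s2 s1-p->s3 s1-q->s4 s2-p->s5 s2-q->s4 s3-p->s6 s3-q->s7 s4-p->s8 s4-q->s7 s5-p->s9 s5-q->s7 s6-p->s10 s6-q->s11 s7-p->s12 s7-q->s0 s8-p->s13 s8-q->s0 s9-p->s10 s9-q->s0 s10-p->s14 s10-q->s15 s11-p->s15 s11-q->s15 s12-p->s16 s12-q->s2 s13-p->s14 s13-q->s2 s14-p->s17 s14-q->s18 s15-p->s18 s15-q->s18 s16-p->s17 s16-q->s4 s17-p->s6 s17-q->s19 s18-p->s19 s18-q->s19 s19-p->s11 s19-q->s11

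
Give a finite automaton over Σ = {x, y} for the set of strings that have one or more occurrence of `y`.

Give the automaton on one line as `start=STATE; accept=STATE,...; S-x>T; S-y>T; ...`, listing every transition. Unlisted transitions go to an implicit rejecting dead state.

start=A; accept=B,C; A-x>A; A-y>B; B-x>B; B-y>C; C-x>C; C-y>C

Count `y`s, saturating at 2: state A means no `y` yet, B means one `y` seen, C means more than one. Each `y` increments (capped at C); other symbols loop. Accept from {B, C}.
A 3-state machine:
       x  y 
>  A   A  B 
 * B   B  C 
 * C   C  C 
(> = start, * = accepting)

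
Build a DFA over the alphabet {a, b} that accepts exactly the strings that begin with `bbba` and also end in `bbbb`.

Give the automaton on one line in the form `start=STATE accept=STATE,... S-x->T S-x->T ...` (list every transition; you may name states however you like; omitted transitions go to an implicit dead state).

Run two small machines in parallel and take their product. One (6 states) tracks whether the input so far still matches the prefix `bbba`; the other (5 states) tracks how much of the suffix `bbbb` has currently been matched. Each combined state is a pair, one component from each; accept when both components accept. After merging equivalent states the machine shrinks.
        a   b  
>  q0   q1  q2 
   q1   q1  q1 
   q2   q1  q3 
   q3   q1  q4 
   q4   q5  q1 
   q5   q5  q6 
   q6   q5  q7 
   q7   q5  q8 
   q8   q5  q9 
 * q9   q5  q9 
(> = start, * = accepting)

start=q0 accept=q9 q0-a->q1 q0-b->q2 q1-a->q1 q1-b->q1 q2-a->q1 q2-b->q3 q3-a->q1 q3-b->q4 q4-a->q5 q4-b->q1 q5-a->q5 q5-b->q6 q6-a->q5 q6-b->q7 q7-a->q5 q7-b->q8 q8-a->q5 q8-b->q9 q9-a->q5 q9-b->q9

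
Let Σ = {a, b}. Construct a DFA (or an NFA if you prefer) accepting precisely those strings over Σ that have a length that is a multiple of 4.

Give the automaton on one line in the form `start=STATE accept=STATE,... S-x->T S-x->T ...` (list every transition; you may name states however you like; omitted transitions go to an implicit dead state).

Only the length mod 4 matters, so use a 4-cycle: from any state, every input symbol moves to the next state, wrapping S3 back to S0. Mark S0 accepting.
A 4-state machine:
        a   b  
>* S0   S1  S1 
   S1   S2  S2 
   S2   S3  S3 
   S3   S0  S0 
(> = start, * = accepting)

start=S0 accept=S0 S0-a->S1 S0-b->S1 S1-a->S2 S1-b->S2 S2-a->S3 S2-b->S3 S3-a->S0 S3-b->S0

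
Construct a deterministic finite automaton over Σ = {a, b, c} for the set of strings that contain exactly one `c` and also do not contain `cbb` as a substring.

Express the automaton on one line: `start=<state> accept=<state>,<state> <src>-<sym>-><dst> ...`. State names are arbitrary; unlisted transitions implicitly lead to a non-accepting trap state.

start=s0 accept=s1,s2,s3 s0-a->s0 s0-b->s0 s0-c->s1 s1-a->s2 s1-b->s3 s1-c->s4 s2-a->s2 s2-b->s2 s2-c->s4 s3-a->s2 s3-b->s5 s3-c->s4 s4-a->s6 s4-b->s7 s4-c->s4 s5-a->s5 s5-b->s5 s5-c->s8 s6-a->s6 s6-b->s6 s6-c->s4 s7-a->s6 s7-b->s8 s7-c->s4 s8-a->s8 s8-b->s8 s8-c->s8

Run two small machines in parallel and take their product. One (3 states) tracks the count of `c`s, saturating at 2; the other (4 states) tracks partial matches of the forbidden pattern `cbb`. Each combined state is a pair, one component from each; accept when both components accept.
9 states suffice.
        a   b   c  
>  s0   s0  s0  s1 
 * s1   s2  s3  s4 
 * s2   s2  s2  s4 
 * s3   s2  s5  s4 
   s4   s6  s7  s4 
   s5   s5  s5  s8 
   s6   s6  s6  s4 
   s7   s6  s8  s4 
   s8   s8  s8  s8 
(> = start, * = accepting)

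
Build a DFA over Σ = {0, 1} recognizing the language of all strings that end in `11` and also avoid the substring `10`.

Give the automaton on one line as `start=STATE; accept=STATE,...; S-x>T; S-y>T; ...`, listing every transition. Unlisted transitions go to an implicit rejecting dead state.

Handle the two conditions separately and then intersect. One (3 states) tracks how much of the suffix `11` has currently been matched; the other (3 states) tracks partial matches of the forbidden pattern `10`. Each combined state is a pair, one component from each; accept when both components accept.
With 6 states:
        0   1  
>  S0   S0  S1 
   S1   S2  S3 
   S2   S2  S4 
 * S3   S2  S3 
   S4   S2  S5 
   S5   S2  S5 
(> = start, * = accepting)

start=S0; accept=S3; S0-0>S0; S0-1>S1; S1-0>S2; S1-1>S3; S2-0>S2; S2-1>S4; S3-0>S2; S3-1>S3; S4-0>S2; S4-1>S5; S5-0>S2; S5-1>S5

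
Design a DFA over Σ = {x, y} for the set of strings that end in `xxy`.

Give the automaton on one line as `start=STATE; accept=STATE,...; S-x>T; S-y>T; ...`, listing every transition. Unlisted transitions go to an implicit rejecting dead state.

start=A; accept=D; A-x>B; A-y>A; B-x>C; B-y>A; C-x>C; C-y>D; D-x>B; D-y>A

Let each state record the length of the longest suffix of the input read so far that is also a prefix of `xxy`. B means the last symbol is `x`; C means the last 2 symbols are `xx`; D means the last 3 symbols are `xxy`. Accept only at D, where the string currently ends in `xxy`.
With 4 states:
       x  y 
>  A   B  A 
   B   C  A 
   C   C  D 
 * D   B  A 
(> = start, * = accepting)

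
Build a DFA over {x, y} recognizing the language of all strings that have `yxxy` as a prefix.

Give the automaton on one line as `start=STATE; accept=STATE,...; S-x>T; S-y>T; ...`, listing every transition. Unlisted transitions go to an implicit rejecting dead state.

Check the first 4 symbols one by one: s0 through s3 record how many have matched `yxxy` so far; any wrong symbol goes to the dead state s5. After all 4 match we enter the accepting sink s4.
With 6 states:
        x   y  
>  s0   s5  s1 
   s1   s2  s5 
   s2   s3  s5 
   s3   s5  s4 
 * s4   s4  s4 
   s5   s5  s5 
(> = start, * = accepting)

start=s0; accept=s4; s0-x>s5; s0-y>s1; s1-x>s2; s1-y>s5; s2-x>s3; s2-y>s5; s3-x>s5; s3-y>s4; s4-x>s4; s4-y>s4; s5-x>s5; s5-y>s5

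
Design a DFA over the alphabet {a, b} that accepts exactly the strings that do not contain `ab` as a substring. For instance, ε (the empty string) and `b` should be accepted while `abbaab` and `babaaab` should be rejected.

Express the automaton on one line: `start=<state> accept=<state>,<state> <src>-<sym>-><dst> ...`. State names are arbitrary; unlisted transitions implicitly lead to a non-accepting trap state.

Track partial matches of the forbidden pattern `ab`. State q2 is a dead state reached once `ab` has occurred; every other state accepts. q0 means no part of `ab` is currently matched.
        a   b  
>* q0   q1  q0 
 * q1   q1  q2 
   q2   q2  q2 
(> = start, * = accepting)

start=q0 accept=q0,q1 q0-a->q1 q0-b->q0 q1-a->q1 q1-b->q2 q2-a->q2 q2-b->q2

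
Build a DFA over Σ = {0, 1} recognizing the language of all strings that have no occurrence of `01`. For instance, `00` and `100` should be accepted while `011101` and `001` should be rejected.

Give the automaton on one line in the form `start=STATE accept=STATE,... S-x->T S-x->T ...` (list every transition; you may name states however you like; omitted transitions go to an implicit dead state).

Track partial matches of the forbidden pattern `01`. State q2 is a dead state reached once `01` has occurred; every other state accepts. q0 means no part of `01` is currently matched.
A 3-state machine:
        0   1  
>* q0   q1  q0 
 * q1   q1  q2 
   q2   q2  q2 
(> = start, * = accepting)

start=q0 accept=q0,q1 q0-0->q1 q0-1->q0 q1-0->q1 q1-1->q2 q2-0->q2 q2-1->q2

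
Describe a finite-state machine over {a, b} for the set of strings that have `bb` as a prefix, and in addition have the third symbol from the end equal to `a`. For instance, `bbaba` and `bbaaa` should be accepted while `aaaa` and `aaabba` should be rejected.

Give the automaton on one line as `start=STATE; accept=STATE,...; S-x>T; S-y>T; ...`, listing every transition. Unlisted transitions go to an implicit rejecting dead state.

Handle the two conditions separately and then intersect. The first has 4 states tracking whether the input so far still matches the prefix `bb`; the second has 15 states tracking the last 3 symbols read. A product state is a pair (one from each), accepting exactly when both do.
          a    b  
>  S0     S1   S2 
   S1     S3   S4 
   S2     S5   S6 
   S3     S7   S8 
   S4     S9  S10 
   S5    S11  S12 
   S6    S13  S14 
   S7     S7   S8 
   S8     S9  S10 
   S9    S11  S12 
   S10   S15  S16 
   S11    S7   S8 
   S12    S9  S10 
   S13   S17  S18 
   S14   S13  S14 
   S15   S11  S12 
   S16   S15  S16 
   S17   S19  S20 
   S18   S21  S22 
 * S19   S19  S20 
 * S20   S21  S22 
 * S21   S17  S18 
 * S22   S13  S14 
(> = start, * = accepting)

start=S0; accept=S19,S20,S21,S22; S0-a>S1; S0-b>S2; S1-a>S3; S1-b>S4; S2-a>S5; S2-b>S6; S3-a>S7; S3-b>S8; S4-a>S9; S4-b>S10; S5-a>S11; S5-b>S12; S6-a>S13; S6-b>S14; S7-a>S7; S7-b>S8; S8-a>S9; S8-b>S10; S9-a>S11; S9-b>S12; S10-a>S15; S10-b>S16; S11-a>S7; S11-b>S8; S12-a>S9; S12-b>S10; S13-a>S17; S13-b>S18; S14-a>S13; S14-b>S14; S15-a>S11; S15-b>S12; S16-a>S15; S16-b>S16; S17-a>S19; S17-b>S20; S18-a>S21; S18-b>S22; S19-a>S19; S19-b>S20; S20-a>S21; S20-b>S22; S21-a>S17; S21-b>S18; S22-a>S13; S22-b>S14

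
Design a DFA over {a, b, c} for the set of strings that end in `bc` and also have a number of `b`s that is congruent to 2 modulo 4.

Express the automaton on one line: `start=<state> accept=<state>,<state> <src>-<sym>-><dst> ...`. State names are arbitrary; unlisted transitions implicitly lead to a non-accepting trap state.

Handle the two conditions separately and then intersect. One (3 states) tracks how much of the suffix `bc` has currently been matched; the other (4 states) tracks the count of `b`s modulo 4. Each combined state is a pair, one component from each; accept when both components accept. After merging equivalent states the machine shrinks.
A 6-state machine:
        a   b   c  
>  s0   s0  s1  s0 
   s1   s1  s2  s1 
   s2   s3  s4  s5 
   s3   s3  s4  s3 
   s4   s4  s0  s4 
 * s5   s3  s4  s3 
(> = start, * = accepting)

start=s0 accept=s5 s0-a->s0 s0-b->s1 s0-c->s0 s1-a->s1 s1-b->s2 s1-c->s1 s2-a->s3 s2-b->s4 s2-c->s5 s3-a->s3 s3-b->s4 s3-c->s3 s4-a->s4 s4-b->s0 s4-c->s4 s5-a->s3 s5-b->s4 s5-c->s3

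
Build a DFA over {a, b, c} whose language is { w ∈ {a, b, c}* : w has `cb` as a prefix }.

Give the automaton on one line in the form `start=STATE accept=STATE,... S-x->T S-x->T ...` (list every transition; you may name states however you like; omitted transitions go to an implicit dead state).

start=q0 accept=q2 q0-a->q3 q0-b->q3 q0-c->q1 q1-a->q3 q1-b->q2 q1-c->q3 q2-a->q2 q2-b->q2 q2-c->q2 q3-a->q3 q3-b->q3 q3-c->q3

Walk along `cb` while the input agrees: from q0 take `c` to q1, and so on. Any deviation drops to the rejecting sink q3. Once q2 is reached the prefix is confirmed and every continuation is accepted.
4 states suffice.
        a   b   c  
>  q0   q3  q3  q1 
   q1   q3  q2  q3 
 * q2   q2  q2  q2 
   q3   q3  q3  q3 
(> = start, * = accepting)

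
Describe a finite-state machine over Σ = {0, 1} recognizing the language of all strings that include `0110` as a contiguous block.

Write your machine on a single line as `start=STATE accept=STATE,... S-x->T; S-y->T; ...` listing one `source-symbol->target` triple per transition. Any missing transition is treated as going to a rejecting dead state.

start=A; accept=E; A-0->B; A-1->A; B-0->B; B-1->C; C-0->B; C-1->D; D-0->E; D-1->A; E-0->E; E-1->E

States A..D record the length of the longest prefix of `0110` that matches the current input suffix. Reaching E means `0110` has been seen, and we stay there forever. Accept from E.
       0  1 
>  A   B  A 
   B   B  C 
   C   B  D 
   D   E  A 
 * E   E  E 
(> = start, * = accepting)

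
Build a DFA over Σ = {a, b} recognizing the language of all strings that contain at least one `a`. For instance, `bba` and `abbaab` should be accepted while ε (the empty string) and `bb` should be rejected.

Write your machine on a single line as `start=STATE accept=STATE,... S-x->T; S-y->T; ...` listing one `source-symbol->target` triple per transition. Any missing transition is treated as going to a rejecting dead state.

start=s0; accept=s1,s2; s0-a->s1; s0-b->s0; s1-a->s2; s1-b->s1; s2-a->s2; s2-b->s2

Count `a`s, saturating at 2: state s0 means no `a` yet, s1 means one `a` seen, s2 means more than one. Each `a` increments (capped at s2); other symbols loop. Accept from {s1, s2}.
A 3-state machine:
        a   b  
>  s0   s1  s0 
 * s1   s2  s1 
 * s2   s2  s2 
(> = start, * = accepting)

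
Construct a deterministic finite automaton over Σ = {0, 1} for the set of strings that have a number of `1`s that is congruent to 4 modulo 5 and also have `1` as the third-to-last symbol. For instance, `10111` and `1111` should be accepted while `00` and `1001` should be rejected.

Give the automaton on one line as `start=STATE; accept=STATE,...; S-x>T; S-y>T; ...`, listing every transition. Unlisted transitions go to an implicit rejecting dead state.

Handle the two conditions separately and then intersect. One (5 states) tracks the count of `1`s modulo 5; the other (15 states) tracks the last 3 symbols read. Each combined state is a pair, one component from each; accept when both components accept. Minimizing collapses redundant product states.
With 16 states:
          0    1  
>  S0     S0   S1 
   S1     S1   S2 
   S2     S3   S4 
   S3     S3   S5 
   S4     S6   S7 
   S5     S6   S8 
   S6     S9  S10 
 * S7    S11   S0 
   S8    S11   S0 
   S9     S9  S12 
 * S10   S13   S0 
 * S11   S14   S0 
   S12   S13   S0 
   S13   S14   S0 
 * S14   S15   S0 
   S15   S15   S0 
(> = start, * = accepting)

start=S0; accept=S7,S10,S11,S14; S0-0>S0; S0-1>S1; S1-0>S1; S1-1>S2; S2-0>S3; S2-1>S4; S3-0>S3; S3-1>S5; S4-0>S6; S4-1>S7; S5-0>S6; S5-1>S8; S6-0>S9; S6-1>S10; S7-0>S11; S7-1>S0; S8-0>S11; S8-1>S0; S9-0>S9; S9-1>S12; S10-0>S13; S10-1>S0; S11-0>S14; S11-1>S0; S12-0>S13; S12-1>S0; S13-0>S14; S13-1>S0; S14-0>S15; S14-1>S0; S15-0>S15; S15-1>S0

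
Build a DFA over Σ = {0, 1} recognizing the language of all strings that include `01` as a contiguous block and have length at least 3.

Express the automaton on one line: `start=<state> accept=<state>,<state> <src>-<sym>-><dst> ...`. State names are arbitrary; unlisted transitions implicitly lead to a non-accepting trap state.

start=s0 accept=s7,s10 s0-0->s1 s0-1->s2 s1-0->s3 s1-1->s4 s2-0->s3 s2-1->s5 s3-0->s6 s3-1->s7 s4-0->s7 s4-1->s7 s5-0->s6 s5-1->s8 s6-0->s9 s6-1->s10 s7-0->s10 s7-1->s10 s8-0->s9 s8-1->s11 s9-0->s9 s9-1->s10 s10-0->s10 s10-1->s10 s11-0->s9 s11-1->s11

Handle the two conditions separately and then intersect. The first has 3 states tracking whether and how much of `01` has been seen; the second has 5 states tracking the input length, saturating at 4. A product state is a pair (one from each), accepting exactly when both do.
12 states suffice.
          0    1  
>  s0     s1   s2 
   s1     s3   s4 
   s2     s3   s5 
   s3     s6   s7 
   s4     s7   s7 
   s5     s6   s8 
   s6     s9  s10 
 * s7    s10  s10 
   s8     s9  s11 
   s9     s9  s10 
 * s10   s10  s10 
   s11    s9  s11 
(> = start, * = accepting)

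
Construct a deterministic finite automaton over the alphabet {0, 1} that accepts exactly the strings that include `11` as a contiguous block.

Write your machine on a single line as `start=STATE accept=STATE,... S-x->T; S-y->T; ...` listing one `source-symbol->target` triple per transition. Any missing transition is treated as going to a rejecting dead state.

Track how much of `11` has been matched so far: state S0 is no progress, S2 is the absorbing accept state reached once `11` has occurred. Intermediate states record partial matches; on a mismatch, fall back to the longest reusable overlap.
A 3-state machine:
        0   1  
>  S0   S0  S1 
   S1   S0  S2 
 * S2   S2  S2 
(> = start, * = accepting)

start=S0; accept=S2; S0-0->S0; S0-1->S1; S1-0->S0; S1-1->S2; S2-0->S2; S2-1->S2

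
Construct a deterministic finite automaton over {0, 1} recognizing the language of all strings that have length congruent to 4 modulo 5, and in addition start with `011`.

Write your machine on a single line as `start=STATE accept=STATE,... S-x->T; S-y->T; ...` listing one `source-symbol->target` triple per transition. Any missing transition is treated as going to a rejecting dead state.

start=A; accept=F; A-0->B; A-1->C; B-0->C; B-1->D; C-0->C; C-1->C; D-0->C; D-1->E; E-0->F; E-1->F; F-0->G; F-1->G; G-0->H; G-1->H; H-0->I; H-1->I; I-0->E; I-1->E

Run two small machines in parallel and take their product. One (5 states) tracks the input length modulo 5; the other (5 states) tracks whether the input so far still matches the prefix `011`. Each combined state is a pair, one component from each; accept when both components accept. After merging equivalent states the machine shrinks.
With 9 states:
       0  1 
>  A   B  C 
   B   C  D 
   C   C  C 
   D   C  E 
   E   F  F 
 * F   G  G 
   G   H  H 
   H   I  I 
   I   E  E 
(> = start, * = accepting)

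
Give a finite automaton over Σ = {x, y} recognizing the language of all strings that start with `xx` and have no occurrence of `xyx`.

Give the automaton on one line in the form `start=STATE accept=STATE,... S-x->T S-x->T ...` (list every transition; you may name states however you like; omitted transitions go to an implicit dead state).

Run two small machines in parallel and take their product. One (4 states) tracks whether the input so far still matches the prefix `xx`; the other (4 states) tracks partial matches of the forbidden pattern `xyx`. Each combined state is a pair, one component from each; accept when both components accept.
        x   y  
>  q0   q1  q2 
   q1   q3  q4 
   q2   q5  q2 
 * q3   q3  q6 
   q4   q7  q2 
   q5   q5  q4 
 * q6   q8  q9 
   q7   q7  q7 
   q8   q8  q8 
 * q9   q3  q9 
(> = start, * = accepting)

start=q0 accept=q3,q6,q9 q0-x->q1 q0-y->q2 q1-x->q3 q1-y->q4 q2-x->q5 q2-y->q2 q3-x->q3 q3-y->q6 q4-x->q7 q4-y->q2 q5-x->q5 q5-y->q4 q6-x->q8 q6-y->q9 q7-x->q7 q7-y->q7 q8-x->q8 q8-y->q8 q9-x->q3 q9-y->q9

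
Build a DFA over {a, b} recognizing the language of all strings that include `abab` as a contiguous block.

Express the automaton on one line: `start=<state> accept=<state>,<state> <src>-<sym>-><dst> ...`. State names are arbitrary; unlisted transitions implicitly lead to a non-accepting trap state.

start=q0 accept=q4 q0-a->q1 q0-b->q0 q1-a->q1 q1-b->q2 q2-a->q3 q2-b->q0 q3-a->q1 q3-b->q4 q4-a->q4 q4-b->q4

States q0..q3 record the length of the longest prefix of `abab` that matches the current input suffix. Reaching q4 means `abab` has been seen, and we stay there forever. Accept from q4.
With 5 states:
        a   b  
>  q0   q1  q0 
   q1   q1  q2 
   q2   q3  q0 
   q3   q1  q4 
 * q4   q4  q4 
(> = start, * = accepting)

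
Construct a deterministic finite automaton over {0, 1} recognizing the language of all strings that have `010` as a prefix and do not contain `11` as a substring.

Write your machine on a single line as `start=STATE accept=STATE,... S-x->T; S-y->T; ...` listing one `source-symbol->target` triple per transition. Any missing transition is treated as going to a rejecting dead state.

start=q0; accept=q6,q7; q0-0->q1; q0-1->q2; q1-0->q3; q1-1->q4; q2-0->q3; q2-1->q5; q3-0->q3; q3-1->q2; q4-0->q6; q4-1->q5; q5-0->q5; q5-1->q5; q6-0->q6; q6-1->q7; q7-0->q6; q7-1->q8; q8-0->q8; q8-1->q8

Run two small machines in parallel and take their product. One (5 states) tracks whether the input so far still matches the prefix `010`; the other (3 states) tracks partial matches of the forbidden pattern `11`. Each combined state is a pair, one component from each; accept when both components accept.
A 9-state machine:
        0   1  
>  q0   q1  q2 
   q1   q3  q4 
   q2   q3  q5 
   q3   q3  q2 
   q4   q6  q5 
   q5   q5  q5 
 * q6   q6  q7 
 * q7   q6  q8 
   q8   q8  q8 
(> = start, * = accepting)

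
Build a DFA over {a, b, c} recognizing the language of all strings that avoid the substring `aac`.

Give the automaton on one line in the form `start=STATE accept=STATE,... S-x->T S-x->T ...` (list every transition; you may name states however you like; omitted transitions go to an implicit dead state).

start=q0 accept=q0,q1,q2 q0-a->q1 q0-b->q0 q0-c->q0 q1-a->q2 q1-b->q0 q1-c->q0 q2-a->q2 q2-b->q0 q2-c->q3 q3-a->q3 q3-b->q3 q3-c->q3

This is the complement of 'contains `aac`'. Use the same substring-matching states — q0 through q3 holding how much of `aac` has just been matched — but flip the accepting set: everything except the trap q3 accepts.
A 4-state machine:
        a   b   c  
>* q0   q1  q0  q0 
 * q1   q2  q0  q0 
 * q2   q2  q0  q3 
   q3   q3  q3  q3 
(> = start, * = accepting)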